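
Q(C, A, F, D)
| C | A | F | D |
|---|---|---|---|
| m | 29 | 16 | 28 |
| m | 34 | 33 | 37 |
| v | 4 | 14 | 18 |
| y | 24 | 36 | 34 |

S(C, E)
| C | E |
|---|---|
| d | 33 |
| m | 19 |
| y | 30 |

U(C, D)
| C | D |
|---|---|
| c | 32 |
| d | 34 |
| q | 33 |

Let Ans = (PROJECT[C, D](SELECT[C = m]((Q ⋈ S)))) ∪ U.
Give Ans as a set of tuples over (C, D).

Joining Q and S on C yields {(m, 29, 16, 28, 19), (m, 34, 33, 37, 19), (y, 24, 36, 34, 30)}.
Filtering on C = m leaves {(m, 29, 16, 28, 19), (m, 34, 33, 37, 19)}.
Projecting to C, D: {(m, 28), (m, 37)}
Set union of the two operands is {(c, 32), (d, 34), (m, 28), (m, 37), (q, 33)}.

{(c, 32), (d, 34), (m, 28), (m, 37), (q, 33)}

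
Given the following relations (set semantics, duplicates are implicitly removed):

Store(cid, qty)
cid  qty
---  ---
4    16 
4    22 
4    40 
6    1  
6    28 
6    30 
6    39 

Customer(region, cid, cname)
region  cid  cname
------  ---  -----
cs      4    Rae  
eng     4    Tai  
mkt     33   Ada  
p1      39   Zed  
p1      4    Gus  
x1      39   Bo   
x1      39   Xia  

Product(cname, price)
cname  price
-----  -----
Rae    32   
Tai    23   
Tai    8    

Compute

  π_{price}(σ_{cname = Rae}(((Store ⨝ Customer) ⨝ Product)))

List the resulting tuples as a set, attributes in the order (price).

Natural join on cid: {(4, 16, cs, Rae), (4, 16, eng, Tai), (4, 16, p1, Gus), (4, 22, cs, Rae), (4, 22, eng, Tai), (4, 22, p1, Gus), (4, 40, cs, Rae), (4, 40, eng, Tai), (4, 40, p1, Gus)}
Natural join on cname: {(4, 16, cs, Rae, 32), (4, 16, eng, Tai, 23), (4, 16, eng, Tai, 8), (4, 22, cs, Rae, 32), (4, 22, eng, Tai, 23), (4, 22, eng, Tai, 8), (4, 40, cs, Rae, 32), (4, 40, eng, Tai, 23), (4, 40, eng, Tai, 8)}
σ[cname = Rae]: keep tuples satisfying cname = Rae → {(4, 16, cs, Rae, 32), (4, 22, cs, Rae, 32), (4, 40, cs, Rae, 32)}
π_{price} gives {32} (2 duplicate(s) eliminated).

{32}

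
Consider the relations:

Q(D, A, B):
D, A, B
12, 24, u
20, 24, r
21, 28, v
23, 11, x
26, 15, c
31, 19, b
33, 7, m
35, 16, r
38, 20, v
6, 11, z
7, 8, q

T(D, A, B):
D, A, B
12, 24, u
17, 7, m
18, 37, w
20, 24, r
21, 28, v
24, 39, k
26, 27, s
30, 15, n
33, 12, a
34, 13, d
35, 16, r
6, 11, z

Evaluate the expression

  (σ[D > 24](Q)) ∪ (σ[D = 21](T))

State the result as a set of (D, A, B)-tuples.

{(21, 28, v), (26, 15, c), (31, 19, b), (33, 7, m), (35, 16, r), (38, 20, v)}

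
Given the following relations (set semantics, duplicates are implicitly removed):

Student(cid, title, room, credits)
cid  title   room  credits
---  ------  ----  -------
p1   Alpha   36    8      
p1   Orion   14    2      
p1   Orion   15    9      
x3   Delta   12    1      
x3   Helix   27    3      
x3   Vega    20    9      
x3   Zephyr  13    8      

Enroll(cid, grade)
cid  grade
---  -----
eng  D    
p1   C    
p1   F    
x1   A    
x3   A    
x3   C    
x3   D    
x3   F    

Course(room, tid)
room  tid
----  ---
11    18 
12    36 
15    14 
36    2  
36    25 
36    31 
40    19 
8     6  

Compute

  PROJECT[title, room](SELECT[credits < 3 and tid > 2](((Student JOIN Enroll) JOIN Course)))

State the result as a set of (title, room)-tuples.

Joining Student and Enroll on cid yields {(p1, Alpha, 36, 8, C), (p1, Alpha, 36, 8, F), (p1, Orion, 14, 2, C), (p1, Orion, 14, 2, F), (p1, Orion, 15, 9, C), (p1, Orion, 15, 9, F), (x3, Delta, 12, 1, A), (x3, Delta, 12, 1, C), (x3, Delta, 12, 1, D), (x3, Delta, 12, 1, F), (x3, Helix, 27, 3, A), (x3, Helix, 27, 3, C), (x3, Helix, 27, 3, D), (x3, Helix, 27, 3, F), (x3, Vega, 20, 9, A), (x3, Vega, 20, 9, C), (x3, Vega, 20, 9, D), (x3, Vega, 20, 9, F), (x3, Zephyr, 13, 8, A), (x3, Zephyr, 13, 8, C), (x3, Zephyr, 13, 8, D), (x3, Zephyr, 13, 8, F)}.
Joining (Student JOIN Enroll) and Course on room yields {(p1, Alpha, 36, 8, C, 2), (p1, Alpha, 36, 8, C, 25), (p1, Alpha, 36, 8, C, 31), (p1, Alpha, 36, 8, F, 2), (p1, Alpha, 36, 8, F, 25), (p1, Alpha, 36, 8, F, 31), (p1, Orion, 15, 9, C, 14), (p1, Orion, 15, 9, F, 14), (x3, Delta, 12, 1, A, 36), (x3, Delta, 12, 1, C, 36), (x3, Delta, 12, 1, D, 36), (x3, Delta, 12, 1, F, 36)}.
Filtering on credits < 3 and tid > 2 leaves {(x3, Delta, 12, 1, A, 36), (x3, Delta, 12, 1, C, 36), (x3, Delta, 12, 1, D, 36), (x3, Delta, 12, 1, F, 36)}.
π_{title, room} gives {(Delta, 12)} (3 duplicate(s) eliminated).

{(Delta, 12)}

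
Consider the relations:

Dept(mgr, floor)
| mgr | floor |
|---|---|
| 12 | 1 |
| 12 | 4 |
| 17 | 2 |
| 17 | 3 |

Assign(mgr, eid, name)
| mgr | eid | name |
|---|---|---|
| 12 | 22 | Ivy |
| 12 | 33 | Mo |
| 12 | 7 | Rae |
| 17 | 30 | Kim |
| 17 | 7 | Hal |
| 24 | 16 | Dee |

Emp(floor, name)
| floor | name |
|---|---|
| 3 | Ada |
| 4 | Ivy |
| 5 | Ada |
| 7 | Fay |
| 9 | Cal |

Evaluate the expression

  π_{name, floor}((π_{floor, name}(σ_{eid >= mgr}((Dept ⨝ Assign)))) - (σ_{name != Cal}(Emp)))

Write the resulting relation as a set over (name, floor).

Dept ⋈ Assign (natural join on mgr): {(12, 1, 22, Ivy), (12, 1, 33, Mo), (12, 1, 7, Rae), (12, 4, 22, Ivy), (12, 4, 33, Mo), (12, 4, 7, Rae), (17, 2, 30, Kim), (17, 2, 7, Hal), (17, 3, 30, Kim), (17, 3, 7, Hal)}
Selection eid >= mgr: {(12, 1, 22, Ivy), (12, 1, 33, Mo), (12, 4, 22, Ivy), (12, 4, 33, Mo), (17, 2, 30, Kim), (17, 3, 30, Kim)}
π_{floor, name} gives {(1, Ivy), (1, Mo), (2, Kim), (3, Kim), (4, Ivy), (4, Mo)}.
Selection name != Cal: {(3, Ada), (4, Ivy), (5, Ada), (7, Fay)}
Set difference of the two operands is {(1, Ivy), (1, Mo), (2, Kim), (3, Kim), (4, Mo)}.
π_{name, floor} gives {(Ivy, 1), (Kim, 2), (Kim, 3), (Mo, 1), (Mo, 4)}.

{(Ivy, 1), (Kim, 2), (Kim, 3), (Mo, 1), (Mo, 4)}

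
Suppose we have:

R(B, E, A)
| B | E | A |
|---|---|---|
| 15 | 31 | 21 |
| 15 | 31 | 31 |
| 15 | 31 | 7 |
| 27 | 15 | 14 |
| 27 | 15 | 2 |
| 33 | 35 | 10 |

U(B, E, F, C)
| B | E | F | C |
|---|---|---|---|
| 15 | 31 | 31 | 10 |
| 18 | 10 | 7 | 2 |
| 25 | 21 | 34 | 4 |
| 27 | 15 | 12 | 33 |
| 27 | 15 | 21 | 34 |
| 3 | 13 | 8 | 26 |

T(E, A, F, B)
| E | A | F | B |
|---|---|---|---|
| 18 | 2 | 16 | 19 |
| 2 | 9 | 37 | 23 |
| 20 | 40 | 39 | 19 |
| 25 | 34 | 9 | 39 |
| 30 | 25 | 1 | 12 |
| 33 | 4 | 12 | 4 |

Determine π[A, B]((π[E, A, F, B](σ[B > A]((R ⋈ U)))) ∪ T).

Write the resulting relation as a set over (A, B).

{(14, 27), (2, 19), (2, 27), (25, 12), (34, 39), (4, 4), (40, 19), (7, 15), (9, 23)}

Joining R and U on B, E yields {(15, 31, 21, 31, 10), (15, 31, 31, 31, 10), (15, 31, 7, 31, 10), (27, 15, 14, 12, 33), (27, 15, 14, 21, 34), (27, 15, 2, 12, 33), (27, 15, 2, 21, 34)}.
Filtering on B > A leaves {(15, 31, 7, 31, 10), (27, 15, 14, 12, 33), (27, 15, 14, 21, 34), (27, 15, 2, 12, 33), (27, 15, 2, 21, 34)}.
Keep only column(s) E, A, F, B: {(15, 14, 12, 27), (15, 14, 21, 27), (15, 2, 12, 27), (15, 2, 21, 27), (31, 7, 31, 15)}
Set union of the two operands is {(15, 14, 12, 27), (15, 14, 21, 27), (15, 2, 12, 27), (15, 2, 21, 27), (18, 2, 16, 19), (2, 9, 37, 23), (20, 40, 39, 19), (25, 34, 9, 39), (30, 25, 1, 12), (31, 7, 31, 15), (33, 4, 12, 4)}.
Keep only column(s) A, B (2 duplicate(s) eliminated): {(14, 27), (2, 19), (2, 27), (25, 12), (34, 39), (4, 4), (40, 19), (7, 15), (9, 23)}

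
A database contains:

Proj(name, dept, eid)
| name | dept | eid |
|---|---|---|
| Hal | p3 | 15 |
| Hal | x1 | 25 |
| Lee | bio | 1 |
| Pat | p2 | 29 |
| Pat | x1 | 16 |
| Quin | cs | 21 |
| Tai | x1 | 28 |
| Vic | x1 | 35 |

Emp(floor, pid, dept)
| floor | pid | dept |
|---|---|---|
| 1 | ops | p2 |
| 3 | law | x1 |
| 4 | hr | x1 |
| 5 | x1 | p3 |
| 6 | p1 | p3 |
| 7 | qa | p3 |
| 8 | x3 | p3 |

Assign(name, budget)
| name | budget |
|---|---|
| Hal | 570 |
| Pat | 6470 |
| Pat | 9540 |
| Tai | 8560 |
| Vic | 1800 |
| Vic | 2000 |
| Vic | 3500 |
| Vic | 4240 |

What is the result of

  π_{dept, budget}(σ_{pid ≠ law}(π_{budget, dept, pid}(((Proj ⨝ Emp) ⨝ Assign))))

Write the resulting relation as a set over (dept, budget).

{(p2, 6470), (p2, 9540), (p3, 570), (x1, 1800), (x1, 2000), (x1, 3500), (x1, 4240), (x1, 570), (x1, 6470), (x1, 8560), (x1, 9540)}

Natural join on dept: {(Hal, p3, 15, 5, x1), (Hal, p3, 15, 6, p1), (Hal, p3, 15, 7, qa), (Hal, p3, 15, 8, x3), (Hal, x1, 25, 3, law), (Hal, x1, 25, 4, hr), (Pat, p2, 29, 1, ops), (Pat, x1, 16, 3, law), (Pat, x1, 16, 4, hr), (Tai, x1, 28, 3, law), (Tai, x1, 28, 4, hr), (Vic, x1, 35, 3, law), (Vic, x1, 35, 4, hr)}
Natural join on name: {(Hal, p3, 15, 5, x1, 570), (Hal, p3, 15, 6, p1, 570), (Hal, p3, 15, 7, qa, 570), (Hal, p3, 15, 8, x3, 570), (Hal, x1, 25, 3, law, 570), (Hal, x1, 25, 4, hr, 570), (Pat, p2, 29, 1, ops, 6470), (Pat, p2, 29, 1, ops, 9540), (Pat, x1, 16, 3, law, 6470), (Pat, x1, 16, 3, law, 9540), (Pat, x1, 16, 4, hr, 6470), (Pat, x1, 16, 4, hr, 9540), (Tai, x1, 28, 3, law, 8560), (Tai, x1, 28, 4, hr, 8560), (Vic, x1, 35, 3, law, 1800), (Vic, x1, 35, 3, law, 2000), (Vic, x1, 35, 3, law, 3500), (Vic, x1, 35, 3, law, 4240), (Vic, x1, 35, 4, hr, 1800), (Vic, x1, 35, 4, hr, 2000), (Vic, x1, 35, 4, hr, 3500), (Vic, x1, 35, 4, hr, 4240)}
π_{budget, dept, pid} gives {(1800, x1, hr), (1800, x1, law), (2000, x1, hr), (2000, x1, law), (3500, x1, hr), (3500, x1, law), (4240, x1, hr), (4240, x1, law), (570, p3, p1), (570, p3, qa), (570, p3, x1), (570, p3, x3), (570, x1, hr), (570, x1, law), (6470, p2, ops), (6470, x1, hr), (6470, x1, law), (8560, x1, hr), (8560, x1, law), (9540, p2, ops), (9540, x1, hr), (9540, x1, law)}.
Apply σ_{pid ≠ law}; surviving tuples: {(1800, x1, hr), (2000, x1, hr), (3500, x1, hr), (4240, x1, hr), (570, p3, p1), (570, p3, qa), (570, p3, x1), (570, p3, x3), (570, x1, hr), (6470, p2, ops), (6470, x1, hr), (8560, x1, hr), (9540, p2, ops), (9540, x1, hr)}
π_{dept, budget} gives {(p2, 6470), (p2, 9540), (p3, 570), (x1, 1800), (x1, 2000), (x1, 3500), (x1, 4240), (x1, 570), (x1, 6470), (x1, 8560), (x1, 9540)} (3 duplicate(s) eliminated).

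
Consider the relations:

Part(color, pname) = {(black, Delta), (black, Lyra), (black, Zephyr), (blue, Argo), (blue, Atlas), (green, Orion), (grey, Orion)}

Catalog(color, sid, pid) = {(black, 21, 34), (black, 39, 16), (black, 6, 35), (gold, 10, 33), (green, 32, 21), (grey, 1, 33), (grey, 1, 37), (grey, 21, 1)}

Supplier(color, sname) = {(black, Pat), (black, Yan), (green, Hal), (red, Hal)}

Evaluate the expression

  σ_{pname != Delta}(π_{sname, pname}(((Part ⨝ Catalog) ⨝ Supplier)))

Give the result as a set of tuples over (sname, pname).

{(Hal, Orion), (Pat, Lyra), (Pat, Zephyr), (Yan, Lyra), (Yan, Zephyr)}

Joining Part and Catalog on color yields {(black, Delta, 21, 34), (black, Delta, 39, 16), (black, Delta, 6, 35), (black, Lyra, 21, 34), (black, Lyra, 39, 16), (black, Lyra, 6, 35), (black, Zephyr, 21, 34), (black, Zephyr, 39, 16), (black, Zephyr, 6, 35), (green, Orion, 32, 21), (grey, Orion, 1, 33), (grey, Orion, 1, 37), (grey, Orion, 21, 1)}.
Joining (Part ⨝ Catalog) and Supplier on color yields {(black, Delta, 21, 34, Pat), (black, Delta, 21, 34, Yan), (black, Delta, 39, 16, Pat), (black, Delta, 39, 16, Yan), (black, Delta, 6, 35, Pat), (black, Delta, 6, 35, Yan), (black, Lyra, 21, 34, Pat), (black, Lyra, 21, 34, Yan), (black, Lyra, 39, 16, Pat), (black, Lyra, 39, 16, Yan), (black, Lyra, 6, 35, Pat), (black, Lyra, 6, 35, Yan), (black, Zephyr, 21, 34, Pat), (black, Zephyr, 21, 34, Yan), (black, Zephyr, 39, 16, Pat), (black, Zephyr, 39, 16, Yan), (black, Zephyr, 6, 35, Pat), (black, Zephyr, 6, 35, Yan), (green, Orion, 32, 21, Hal)}.
π[sname, pname]: project onto (sname, pname) (12 duplicate(s) eliminated) → {(Hal, Orion), (Pat, Delta), (Pat, Lyra), (Pat, Zephyr), (Yan, Delta), (Yan, Lyra), (Yan, Zephyr)}
Selection pname != Delta: {(Hal, Orion), (Pat, Lyra), (Pat, Zephyr), (Yan, Lyra), (Yan, Zephyr)}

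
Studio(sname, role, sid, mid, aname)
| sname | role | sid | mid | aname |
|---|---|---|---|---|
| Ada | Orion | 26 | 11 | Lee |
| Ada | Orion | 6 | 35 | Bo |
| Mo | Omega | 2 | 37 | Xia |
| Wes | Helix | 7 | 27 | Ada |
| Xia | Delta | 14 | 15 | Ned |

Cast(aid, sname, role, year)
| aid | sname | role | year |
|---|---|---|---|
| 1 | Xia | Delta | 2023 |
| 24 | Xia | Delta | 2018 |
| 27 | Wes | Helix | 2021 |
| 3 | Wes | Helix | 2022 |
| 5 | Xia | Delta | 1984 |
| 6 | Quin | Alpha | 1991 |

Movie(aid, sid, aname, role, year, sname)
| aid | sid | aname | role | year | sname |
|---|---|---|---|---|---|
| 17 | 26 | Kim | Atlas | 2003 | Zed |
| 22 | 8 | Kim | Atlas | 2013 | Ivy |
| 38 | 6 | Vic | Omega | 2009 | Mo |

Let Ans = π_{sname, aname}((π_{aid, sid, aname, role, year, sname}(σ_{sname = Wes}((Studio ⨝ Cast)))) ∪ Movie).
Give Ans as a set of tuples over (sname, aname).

{(Ivy, Kim), (Mo, Vic), (Wes, Ada), (Zed, Kim)}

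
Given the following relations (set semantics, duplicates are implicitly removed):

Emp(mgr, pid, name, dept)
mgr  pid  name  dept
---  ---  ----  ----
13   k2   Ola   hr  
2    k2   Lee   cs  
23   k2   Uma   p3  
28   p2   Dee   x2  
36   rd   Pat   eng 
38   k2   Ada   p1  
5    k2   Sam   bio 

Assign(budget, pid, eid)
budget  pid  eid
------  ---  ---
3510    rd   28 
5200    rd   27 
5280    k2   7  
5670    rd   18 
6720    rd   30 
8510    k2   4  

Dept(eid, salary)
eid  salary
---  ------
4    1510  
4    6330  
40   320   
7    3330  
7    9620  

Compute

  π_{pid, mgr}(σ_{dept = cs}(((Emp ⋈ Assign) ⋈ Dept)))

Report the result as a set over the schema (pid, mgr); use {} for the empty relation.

{(k2, 2)}

Joining Emp and Assign on pid yields {(13, k2, Ola, hr, 5280, 7), (13, k2, Ola, hr, 8510, 4), (2, k2, Lee, cs, 5280, 7), (2, k2, Lee, cs, 8510, 4), (23, k2, Uma, p3, 5280, 7), (23, k2, Uma, p3, 8510, 4), (36, rd, Pat, eng, 3510, 28), (36, rd, Pat, eng, 5200, 27), (36, rd, Pat, eng, 5670, 18), (36, rd, Pat, eng, 6720, 30), (38, k2, Ada, p1, 5280, 7), (38, k2, Ada, p1, 8510, 4), (5, k2, Sam, bio, 5280, 7), (5, k2, Sam, bio, 8510, 4)}.
Joining (Emp ⋈ Assign) and Dept on eid yields {(13, k2, Ola, hr, 5280, 7, 3330), (13, k2, Ola, hr, 5280, 7, 9620), (13, k2, Ola, hr, 8510, 4, 1510), (13, k2, Ola, hr, 8510, 4, 6330), (2, k2, Lee, cs, 5280, 7, 3330), (2, k2, Lee, cs, 5280, 7, 9620), (2, k2, Lee, cs, 8510, 4, 1510), (2, k2, Lee, cs, 8510, 4, 6330), (23, k2, Uma, p3, 5280, 7, 3330), (23, k2, Uma, p3, 5280, 7, 9620), (23, k2, Uma, p3, 8510, 4, 1510), (23, k2, Uma, p3, 8510, 4, 6330), (38, k2, Ada, p1, 5280, 7, 3330), (38, k2, Ada, p1, 5280, 7, 9620), (38, k2, Ada, p1, 8510, 4, 1510), (38, k2, Ada, p1, 8510, 4, 6330), (5, k2, Sam, bio, 5280, 7, 3330), (5, k2, Sam, bio, 5280, 7, 9620), (5, k2, Sam, bio, 8510, 4, 1510), (5, k2, Sam, bio, 8510, 4, 6330)}.
Apply σ_{dept = cs}; surviving tuples: {(2, k2, Lee, cs, 5280, 7, 3330), (2, k2, Lee, cs, 5280, 7, 9620), (2, k2, Lee, cs, 8510, 4, 1510), (2, k2, Lee, cs, 8510, 4, 6330)}
Keep only column(s) pid, mgr (3 duplicate(s) eliminated): {(k2, 2)}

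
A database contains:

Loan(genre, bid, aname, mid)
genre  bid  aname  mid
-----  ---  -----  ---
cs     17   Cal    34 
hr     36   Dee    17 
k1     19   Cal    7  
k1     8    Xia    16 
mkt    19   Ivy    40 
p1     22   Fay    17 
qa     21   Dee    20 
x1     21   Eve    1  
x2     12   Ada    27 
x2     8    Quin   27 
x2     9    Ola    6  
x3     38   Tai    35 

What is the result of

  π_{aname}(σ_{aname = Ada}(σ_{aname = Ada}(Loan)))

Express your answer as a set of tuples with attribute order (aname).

{Ada}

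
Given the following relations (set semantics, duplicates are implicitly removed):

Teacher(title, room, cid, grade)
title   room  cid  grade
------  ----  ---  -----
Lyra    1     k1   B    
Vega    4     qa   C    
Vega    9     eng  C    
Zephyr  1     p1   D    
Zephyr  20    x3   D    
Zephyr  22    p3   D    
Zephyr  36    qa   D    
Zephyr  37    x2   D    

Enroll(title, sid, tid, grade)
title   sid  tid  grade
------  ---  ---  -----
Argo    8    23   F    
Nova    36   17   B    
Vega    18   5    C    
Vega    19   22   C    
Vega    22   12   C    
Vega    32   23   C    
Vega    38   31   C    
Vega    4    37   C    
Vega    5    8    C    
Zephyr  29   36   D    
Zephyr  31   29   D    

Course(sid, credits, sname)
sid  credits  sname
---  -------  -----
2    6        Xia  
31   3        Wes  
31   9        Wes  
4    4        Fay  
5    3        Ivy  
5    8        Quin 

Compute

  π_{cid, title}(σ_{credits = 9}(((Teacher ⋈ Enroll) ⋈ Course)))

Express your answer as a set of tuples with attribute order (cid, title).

{(p1, Zephyr), (p3, Zephyr), (qa, Zephyr), (x2, Zephyr), (x3, Zephyr)}

Natural join on title, grade: {(Vega, 4, qa, C, 18, 5), (Vega, 4, qa, C, 19, 22), (Vega, 4, qa, C, 22, 12), (Vega, 4, qa, C, 32, 23), (Vega, 4, qa, C, 38, 31), (Vega, 4, qa, C, 4, 37), (Vega, 4, qa, C, 5, 8), (Vega, 9, eng, C, 18, 5), (Vega, 9, eng, C, 19, 22), (Vega, 9, eng, C, 22, 12), (Vega, 9, eng, C, 32, 23), (Vega, 9, eng, C, 38, 31), (Vega, 9, eng, C, 4, 37), (Vega, 9, eng, C, 5, 8), (Zephyr, 1, p1, D, 29, 36), (Zephyr, 1, p1, D, 31, 29), (Zephyr, 20, x3, D, 29, 36), (Zephyr, 20, x3, D, 31, 29), (Zephyr, 22, p3, D, 29, 36), (Zephyr, 22, p3, D, 31, 29), (Zephyr, 36, qa, D, 29, 36), (Zephyr, 36, qa, D, 31, 29), (Zephyr, 37, x2, D, 29, 36), (Zephyr, 37, x2, D, 31, 29)}
Natural join on sid: {(Vega, 4, qa, C, 4, 37, 4, Fay), (Vega, 4, qa, C, 5, 8, 3, Ivy), (Vega, 4, qa, C, 5, 8, 8, Quin), (Vega, 9, eng, C, 4, 37, 4, Fay), (Vega, 9, eng, C, 5, 8, 3, Ivy), (Vega, 9, eng, C, 5, 8, 8, Quin), (Zephyr, 1, p1, D, 31, 29, 3, Wes), (Zephyr, 1, p1, D, 31, 29, 9, Wes), (Zephyr, 20, x3, D, 31, 29, 3, Wes), (Zephyr, 20, x3, D, 31, 29, 9, Wes), (Zephyr, 22, p3, D, 31, 29, 3, Wes), (Zephyr, 22, p3, D, 31, 29, 9, Wes), (Zephyr, 36, qa, D, 31, 29, 3, Wes), (Zephyr, 36, qa, D, 31, 29, 9, Wes), (Zephyr, 37, x2, D, 31, 29, 3, Wes), (Zephyr, 37, x2, D, 31, 29, 9, Wes)}
Selection credits = 9: {(Zephyr, 1, p1, D, 31, 29, 9, Wes), (Zephyr, 20, x3, D, 31, 29, 9, Wes), (Zephyr, 22, p3, D, 31, 29, 9, Wes), (Zephyr, 36, qa, D, 31, 29, 9, Wes), (Zephyr, 37, x2, D, 31, 29, 9, Wes)}
π_{cid, title} gives {(p1, Zephyr), (p3, Zephyr), (qa, Zephyr), (x2, Zephyr), (x3, Zephyr)}.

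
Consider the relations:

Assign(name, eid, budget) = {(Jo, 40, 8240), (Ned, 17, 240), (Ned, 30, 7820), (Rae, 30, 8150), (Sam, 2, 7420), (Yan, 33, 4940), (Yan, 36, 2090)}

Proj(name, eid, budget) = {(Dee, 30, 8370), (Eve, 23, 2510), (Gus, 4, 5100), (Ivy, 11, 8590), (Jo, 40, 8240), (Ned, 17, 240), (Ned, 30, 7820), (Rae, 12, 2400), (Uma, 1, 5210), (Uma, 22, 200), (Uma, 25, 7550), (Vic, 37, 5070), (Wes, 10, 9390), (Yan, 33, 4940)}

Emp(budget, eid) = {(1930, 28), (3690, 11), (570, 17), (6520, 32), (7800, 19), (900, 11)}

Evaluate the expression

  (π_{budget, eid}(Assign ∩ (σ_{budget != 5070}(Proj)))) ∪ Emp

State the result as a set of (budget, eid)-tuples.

{(1930, 28), (240, 17), (3690, 11), (4940, 33), (570, 17), (6520, 32), (7800, 19), (7820, 30), (8240, 40), (900, 11)}

Filtering on budget != 5070 leaves {(Dee, 30, 8370), (Eve, 23, 2510), (Gus, 4, 5100), (Ivy, 11, 8590), (Jo, 40, 8240), (Ned, 17, 240), (Ned, 30, 7820), (Rae, 12, 2400), (Uma, 1, 5210), (Uma, 22, 200), (Uma, 25, 7550), (Wes, 10, 9390), (Yan, 33, 4940)}.
Intersection: {(Jo, 40, 8240), (Ned, 17, 240), (Ned, 30, 7820), (Rae, 30, 8150), (Sam, 2, 7420), (Yan, 33, 4940), (Yan, 36, 2090)} with {(Dee, 30, 8370), (Eve, 23, 2510), (Gus, 4, 5100), (Ivy, 11, 8590), (Jo, 40, 8240), (Ned, 17, 240), (Ned, 30, 7820), (Rae, 12, 2400), (Uma, 1, 5210), (Uma, 22, 200), (Uma, 25, 7550), (Wes, 10, 9390), (Yan, 33, 4940)} → {(Jo, 40, 8240), (Ned, 17, 240), (Ned, 30, 7820), (Yan, 33, 4940)}
Projecting to budget, eid: {(240, 17), (4940, 33), (7820, 30), (8240, 40)}
Union: {(240, 17), (4940, 33), (7820, 30), (8240, 40)} with {(1930, 28), (3690, 11), (570, 17), (6520, 32), (7800, 19), (900, 11)} → {(1930, 28), (240, 17), (3690, 11), (4940, 33), (570, 17), (6520, 32), (7800, 19), (7820, 30), (8240, 40), (900, 11)}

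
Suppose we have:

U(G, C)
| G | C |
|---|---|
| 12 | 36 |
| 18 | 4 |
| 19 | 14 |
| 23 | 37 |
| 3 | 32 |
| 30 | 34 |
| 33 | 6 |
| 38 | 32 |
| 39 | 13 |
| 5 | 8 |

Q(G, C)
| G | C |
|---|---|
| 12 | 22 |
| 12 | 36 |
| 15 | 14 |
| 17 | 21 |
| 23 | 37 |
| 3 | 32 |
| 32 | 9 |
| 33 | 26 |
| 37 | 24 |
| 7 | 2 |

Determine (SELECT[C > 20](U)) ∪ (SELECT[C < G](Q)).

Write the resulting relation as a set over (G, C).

{(12, 36), (15, 14), (23, 37), (3, 32), (30, 34), (32, 9), (33, 26), (37, 24), (38, 32), (7, 2)}

σ[C > 20]: keep tuples satisfying C > 20 → {(12, 36), (23, 37), (3, 32), (30, 34), (38, 32)}
σ[C < G]: keep tuples satisfying C < G → {(15, 14), (32, 9), (33, 26), (37, 24), (7, 2)}
Union: {(12, 36), (23, 37), (3, 32), (30, 34), (38, 32)} with {(15, 14), (32, 9), (33, 26), (37, 24), (7, 2)} → {(12, 36), (15, 14), (23, 37), (3, 32), (30, 34), (32, 9), (33, 26), (37, 24), (38, 32), (7, 2)}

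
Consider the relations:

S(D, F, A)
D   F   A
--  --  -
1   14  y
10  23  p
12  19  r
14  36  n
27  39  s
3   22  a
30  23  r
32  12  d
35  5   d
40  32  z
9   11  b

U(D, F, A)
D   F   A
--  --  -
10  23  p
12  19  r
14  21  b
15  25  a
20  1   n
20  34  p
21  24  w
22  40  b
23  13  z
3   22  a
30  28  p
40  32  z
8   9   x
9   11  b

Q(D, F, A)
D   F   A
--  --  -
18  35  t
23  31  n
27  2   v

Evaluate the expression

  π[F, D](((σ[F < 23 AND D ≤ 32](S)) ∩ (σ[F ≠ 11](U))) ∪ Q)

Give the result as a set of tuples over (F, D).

{(19, 12), (2, 27), (22, 3), (31, 23), (35, 18)}

σ[F < 23 AND D ≤ 32]: keep tuples satisfying F < 23 AND D ≤ 32 → {(1, 14, y), (12, 19, r), (3, 22, a), (32, 12, d), (9, 11, b)}
σ[F ≠ 11]: keep tuples satisfying F ≠ 11 → {(10, 23, p), (12, 19, r), (14, 21, b), (15, 25, a), (20, 1, n), (20, 34, p), (21, 24, w), (22, 40, b), (23, 13, z), (3, 22, a), (30, 28, p), (40, 32, z), (8, 9, x)}
Taking the intersection: {(12, 19, r), (3, 22, a)}
Taking the union: {(12, 19, r), (18, 35, t), (23, 31, n), (27, 2, v), (3, 22, a)}
π_{F, D} gives {(19, 12), (2, 27), (22, 3), (31, 23), (35, 18)}.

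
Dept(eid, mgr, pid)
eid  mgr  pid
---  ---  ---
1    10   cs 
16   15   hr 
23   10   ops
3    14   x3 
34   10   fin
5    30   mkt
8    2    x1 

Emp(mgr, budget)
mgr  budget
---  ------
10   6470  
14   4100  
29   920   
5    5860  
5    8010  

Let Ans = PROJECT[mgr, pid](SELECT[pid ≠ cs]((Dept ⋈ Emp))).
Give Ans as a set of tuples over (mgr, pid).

Dept ⋈ Emp (natural join on mgr): {(1, 10, cs, 6470), (23, 10, ops, 6470), (3, 14, x3, 4100), (34, 10, fin, 6470)}
Apply σ_{pid ≠ cs}; surviving tuples: {(23, 10, ops, 6470), (3, 14, x3, 4100), (34, 10, fin, 6470)}
π[mgr, pid]: project onto (mgr, pid) → {(10, fin), (10, ops), (14, x3)}

{(10, fin), (10, ops), (14, x3)}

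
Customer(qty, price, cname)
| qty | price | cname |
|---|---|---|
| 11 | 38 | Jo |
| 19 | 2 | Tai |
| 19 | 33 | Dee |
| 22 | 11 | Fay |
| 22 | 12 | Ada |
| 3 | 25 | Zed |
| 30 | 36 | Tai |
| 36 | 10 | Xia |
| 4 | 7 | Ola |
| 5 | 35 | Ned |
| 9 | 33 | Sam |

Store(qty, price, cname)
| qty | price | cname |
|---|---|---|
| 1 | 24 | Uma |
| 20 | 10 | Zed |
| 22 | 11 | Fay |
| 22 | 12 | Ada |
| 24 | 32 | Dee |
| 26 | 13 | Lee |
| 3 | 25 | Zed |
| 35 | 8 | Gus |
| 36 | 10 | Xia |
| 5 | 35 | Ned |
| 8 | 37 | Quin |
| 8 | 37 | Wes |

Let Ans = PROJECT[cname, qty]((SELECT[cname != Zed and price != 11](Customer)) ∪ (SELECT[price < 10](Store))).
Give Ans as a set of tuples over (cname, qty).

σ[cname != Zed and price != 11]: keep tuples satisfying cname != Zed and price != 11 → {(11, 38, Jo), (19, 2, Tai), (19, 33, Dee), (22, 12, Ada), (30, 36, Tai), (36, 10, Xia), (4, 7, Ola), (5, 35, Ned), (9, 33, Sam)}
σ[price < 10]: keep tuples satisfying price < 10 → {(35, 8, Gus)}
Set union of the two operands is {(11, 38, Jo), (19, 2, Tai), (19, 33, Dee), (22, 12, Ada), (30, 36, Tai), (35, 8, Gus), (36, 10, Xia), (4, 7, Ola), (5, 35, Ned), (9, 33, Sam)}.
π_{cname, qty} gives {(Ada, 22), (Dee, 19), (Gus, 35), (Jo, 11), (Ned, 5), (Ola, 4), (Sam, 9), (Tai, 19), (Tai, 30), (Xia, 36)}.

{(Ada, 22), (Dee, 19), (Gus, 35), (Jo, 11), (Ned, 5), (Ola, 4), (Sam, 9), (Tai, 19), (Tai, 30), (Xia, 36)}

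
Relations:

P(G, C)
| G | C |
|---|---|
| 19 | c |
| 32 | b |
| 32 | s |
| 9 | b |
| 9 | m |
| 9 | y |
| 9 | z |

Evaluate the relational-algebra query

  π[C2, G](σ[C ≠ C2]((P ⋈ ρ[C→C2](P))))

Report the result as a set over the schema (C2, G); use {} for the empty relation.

{(b, 32), (b, 9), (m, 9), (s, 32), (y, 9), (z, 9)}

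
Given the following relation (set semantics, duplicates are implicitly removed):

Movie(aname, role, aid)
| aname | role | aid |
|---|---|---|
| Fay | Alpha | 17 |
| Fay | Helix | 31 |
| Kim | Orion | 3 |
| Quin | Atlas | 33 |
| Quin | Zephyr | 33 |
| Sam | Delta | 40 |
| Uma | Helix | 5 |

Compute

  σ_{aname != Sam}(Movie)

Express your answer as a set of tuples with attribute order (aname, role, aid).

{(Fay, Alpha, 17), (Fay, Helix, 31), (Kim, Orion, 3), (Quin, Atlas, 33), (Quin, Zephyr, 33), (Uma, Helix, 5)}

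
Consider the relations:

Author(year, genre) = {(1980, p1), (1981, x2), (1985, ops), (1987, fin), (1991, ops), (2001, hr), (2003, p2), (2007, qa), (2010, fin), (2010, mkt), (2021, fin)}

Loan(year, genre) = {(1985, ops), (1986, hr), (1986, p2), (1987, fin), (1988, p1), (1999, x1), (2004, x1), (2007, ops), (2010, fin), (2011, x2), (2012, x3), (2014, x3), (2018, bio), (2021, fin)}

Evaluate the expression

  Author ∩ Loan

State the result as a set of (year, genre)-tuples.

{(1985, ops), (1987, fin), (2010, fin), (2021, fin)}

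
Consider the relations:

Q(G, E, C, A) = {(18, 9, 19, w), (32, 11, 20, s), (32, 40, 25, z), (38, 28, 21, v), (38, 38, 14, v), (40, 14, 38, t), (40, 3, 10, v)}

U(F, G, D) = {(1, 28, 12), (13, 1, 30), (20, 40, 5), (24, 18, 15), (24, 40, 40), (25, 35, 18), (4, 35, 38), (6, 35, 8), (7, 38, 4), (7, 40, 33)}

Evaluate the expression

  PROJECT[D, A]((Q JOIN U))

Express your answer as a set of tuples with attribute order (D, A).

{(15, w), (33, t), (33, v), (4, v), (40, t), (40, v), (5, t), (5, v)}

Natural join on G: {(18, 9, 19, w, 24, 15), (38, 28, 21, v, 7, 4), (38, 38, 14, v, 7, 4), (40, 14, 38, t, 20, 5), (40, 14, 38, t, 24, 40), (40, 14, 38, t, 7, 33), (40, 3, 10, v, 20, 5), (40, 3, 10, v, 24, 40), (40, 3, 10, v, 7, 33)}
Keep only column(s) D, A (1 duplicate(s) eliminated): {(15, w), (33, t), (33, v), (4, v), (40, t), (40, v), (5, t), (5, v)}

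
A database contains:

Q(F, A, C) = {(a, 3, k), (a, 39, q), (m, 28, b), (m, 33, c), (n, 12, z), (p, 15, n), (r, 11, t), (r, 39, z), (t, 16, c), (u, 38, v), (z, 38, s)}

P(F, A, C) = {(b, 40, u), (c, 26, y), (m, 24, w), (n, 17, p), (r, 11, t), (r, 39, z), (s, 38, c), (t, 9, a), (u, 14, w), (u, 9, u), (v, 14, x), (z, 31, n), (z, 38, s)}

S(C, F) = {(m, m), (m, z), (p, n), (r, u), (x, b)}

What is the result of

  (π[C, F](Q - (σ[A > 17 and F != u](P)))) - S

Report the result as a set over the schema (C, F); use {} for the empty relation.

{(b, m), (c, m), (c, t), (k, a), (n, p), (q, a), (t, r), (v, u), (z, n)}

σ[A > 17 and F != u]: keep tuples satisfying A > 17 and F != u → {(b, 40, u), (c, 26, y), (m, 24, w), (r, 39, z), (s, 38, c), (z, 31, n), (z, 38, s)}
Taking the difference: {(a, 3, k), (a, 39, q), (m, 28, b), (m, 33, c), (n, 12, z), (p, 15, n), (r, 11, t), (t, 16, c), (u, 38, v)}
π_{C, F} gives {(b, m), (c, m), (c, t), (k, a), (n, p), (q, a), (t, r), (v, u), (z, n)}.
Taking the difference: {(b, m), (c, m), (c, t), (k, a), (n, p), (q, a), (t, r), (v, u), (z, n)}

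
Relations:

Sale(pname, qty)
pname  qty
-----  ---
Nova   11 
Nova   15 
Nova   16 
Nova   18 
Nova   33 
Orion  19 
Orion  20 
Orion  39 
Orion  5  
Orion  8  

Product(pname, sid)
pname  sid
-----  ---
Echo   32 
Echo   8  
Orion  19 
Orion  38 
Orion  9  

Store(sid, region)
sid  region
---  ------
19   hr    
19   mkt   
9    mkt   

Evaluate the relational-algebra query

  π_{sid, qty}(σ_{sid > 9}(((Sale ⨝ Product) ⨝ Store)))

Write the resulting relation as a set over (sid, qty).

Joining Sale and Product on pname yields {(Orion, 19, 19), (Orion, 19, 38), (Orion, 19, 9), (Orion, 20, 19), (Orion, 20, 38), (Orion, 20, 9), (Orion, 39, 19), (Orion, 39, 38), (Orion, 39, 9), (Orion, 5, 19), (Orion, 5, 38), (Orion, 5, 9), (Orion, 8, 19), (Orion, 8, 38), (Orion, 8, 9)}.
Joining (Sale ⨝ Product) and Store on sid yields {(Orion, 19, 19, hr), (Orion, 19, 19, mkt), (Orion, 19, 9, mkt), (Orion, 20, 19, hr), (Orion, 20, 19, mkt), (Orion, 20, 9, mkt), (Orion, 39, 19, hr), (Orion, 39, 19, mkt), (Orion, 39, 9, mkt), (Orion, 5, 19, hr), (Orion, 5, 19, mkt), (Orion, 5, 9, mkt), (Orion, 8, 19, hr), (Orion, 8, 19, mkt), (Orion, 8, 9, mkt)}.
Filtering on sid > 9 leaves {(Orion, 19, 19, hr), (Orion, 19, 19, mkt), (Orion, 20, 19, hr), (Orion, 20, 19, mkt), (Orion, 39, 19, hr), (Orion, 39, 19, mkt), (Orion, 5, 19, hr), (Orion, 5, 19, mkt), (Orion, 8, 19, hr), (Orion, 8, 19, mkt)}.
π[sid, qty]: project onto (sid, qty) (5 duplicate(s) eliminated) → {(19, 19), (19, 20), (19, 39), (19, 5), (19, 8)}

{(19, 19), (19, 20), (19, 39), (19, 5), (19, 8)}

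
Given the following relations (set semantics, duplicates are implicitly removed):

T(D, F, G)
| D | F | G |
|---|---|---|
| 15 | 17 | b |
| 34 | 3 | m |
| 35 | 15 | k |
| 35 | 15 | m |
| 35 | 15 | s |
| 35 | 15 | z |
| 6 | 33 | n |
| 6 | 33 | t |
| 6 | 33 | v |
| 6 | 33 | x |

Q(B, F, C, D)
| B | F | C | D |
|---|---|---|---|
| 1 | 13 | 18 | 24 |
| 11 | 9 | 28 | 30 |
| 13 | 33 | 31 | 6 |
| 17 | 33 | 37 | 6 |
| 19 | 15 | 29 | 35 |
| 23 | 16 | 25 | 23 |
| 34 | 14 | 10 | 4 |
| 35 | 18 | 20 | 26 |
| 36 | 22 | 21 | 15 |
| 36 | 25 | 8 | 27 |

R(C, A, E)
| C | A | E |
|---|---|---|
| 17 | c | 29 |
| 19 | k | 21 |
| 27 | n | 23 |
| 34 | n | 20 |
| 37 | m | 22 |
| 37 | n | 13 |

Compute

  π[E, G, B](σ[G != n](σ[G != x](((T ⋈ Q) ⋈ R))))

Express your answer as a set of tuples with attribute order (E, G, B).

Natural join on D, F: {(35, 15, k, 19, 29), (35, 15, m, 19, 29), (35, 15, s, 19, 29), (35, 15, z, 19, 29), (6, 33, n, 13, 31), (6, 33, n, 17, 37), (6, 33, t, 13, 31), (6, 33, t, 17, 37), (6, 33, v, 13, 31), (6, 33, v, 17, 37), (6, 33, x, 13, 31), (6, 33, x, 17, 37)}
Natural join on C: {(6, 33, n, 17, 37, m, 22), (6, 33, n, 17, 37, n, 13), (6, 33, t, 17, 37, m, 22), (6, 33, t, 17, 37, n, 13), (6, 33, v, 17, 37, m, 22), (6, 33, v, 17, 37, n, 13), (6, 33, x, 17, 37, m, 22), (6, 33, x, 17, 37, n, 13)}
σ[G != x]: keep tuples satisfying G != x → {(6, 33, n, 17, 37, m, 22), (6, 33, n, 17, 37, n, 13), (6, 33, t, 17, 37, m, 22), (6, 33, t, 17, 37, n, 13), (6, 33, v, 17, 37, m, 22), (6, 33, v, 17, 37, n, 13)}
σ[G != n]: keep tuples satisfying G != n → {(6, 33, t, 17, 37, m, 22), (6, 33, t, 17, 37, n, 13), (6, 33, v, 17, 37, m, 22), (6, 33, v, 17, 37, n, 13)}
π[E, G, B]: project onto (E, G, B) → {(13, t, 17), (13, v, 17), (22, t, 17), (22, v, 17)}

{(13, t, 17), (13, v, 17), (22, t, 17), (22, v, 17)}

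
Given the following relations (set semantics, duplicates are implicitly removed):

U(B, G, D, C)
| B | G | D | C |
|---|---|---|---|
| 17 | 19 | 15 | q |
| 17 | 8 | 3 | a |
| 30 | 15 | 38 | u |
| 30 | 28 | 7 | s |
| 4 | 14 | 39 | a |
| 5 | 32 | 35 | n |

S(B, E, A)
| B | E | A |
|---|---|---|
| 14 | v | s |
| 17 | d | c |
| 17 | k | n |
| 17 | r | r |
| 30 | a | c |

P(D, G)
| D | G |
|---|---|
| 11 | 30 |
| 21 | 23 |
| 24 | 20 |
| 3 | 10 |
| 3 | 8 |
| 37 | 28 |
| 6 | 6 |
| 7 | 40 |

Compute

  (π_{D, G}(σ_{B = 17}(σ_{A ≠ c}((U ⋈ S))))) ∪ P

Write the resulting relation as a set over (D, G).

Natural join on B: {(17, 19, 15, q, d, c), (17, 19, 15, q, k, n), (17, 19, 15, q, r, r), (17, 8, 3, a, d, c), (17, 8, 3, a, k, n), (17, 8, 3, a, r, r), (30, 15, 38, u, a, c), (30, 28, 7, s, a, c)}
σ[A ≠ c]: keep tuples satisfying A ≠ c → {(17, 19, 15, q, k, n), (17, 19, 15, q, r, r), (17, 8, 3, a, k, n), (17, 8, 3, a, r, r)}
σ[B = 17]: keep tuples satisfying B = 17 → {(17, 19, 15, q, k, n), (17, 19, 15, q, r, r), (17, 8, 3, a, k, n), (17, 8, 3, a, r, r)}
Keep only column(s) D, G (2 duplicate(s) eliminated): {(15, 19), (3, 8)}
Set union of the two operands is {(11, 30), (15, 19), (21, 23), (24, 20), (3, 10), (3, 8), (37, 28), (6, 6), (7, 40)}.

{(11, 30), (15, 19), (21, 23), (24, 20), (3, 10), (3, 8), (37, 28), (6, 6), (7, 40)}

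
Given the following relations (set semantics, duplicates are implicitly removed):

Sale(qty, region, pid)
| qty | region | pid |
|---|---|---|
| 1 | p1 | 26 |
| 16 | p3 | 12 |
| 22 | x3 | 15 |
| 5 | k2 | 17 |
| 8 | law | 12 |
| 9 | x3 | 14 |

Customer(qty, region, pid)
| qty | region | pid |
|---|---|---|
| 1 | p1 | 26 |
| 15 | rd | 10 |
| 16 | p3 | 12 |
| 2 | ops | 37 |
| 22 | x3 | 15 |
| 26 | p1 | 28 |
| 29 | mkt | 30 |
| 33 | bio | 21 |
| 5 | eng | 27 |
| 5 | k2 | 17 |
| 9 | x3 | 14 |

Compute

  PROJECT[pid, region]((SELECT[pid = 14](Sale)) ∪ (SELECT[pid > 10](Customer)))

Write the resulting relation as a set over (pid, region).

{(12, p3), (14, x3), (15, x3), (17, k2), (21, bio), (26, p1), (27, eng), (28, p1), (30, mkt), (37, ops)}

σ[pid = 14]: keep tuples satisfying pid = 14 → {(9, x3, 14)}
σ[pid > 10]: keep tuples satisfying pid > 10 → {(1, p1, 26), (16, p3, 12), (2, ops, 37), (22, x3, 15), (26, p1, 28), (29, mkt, 30), (33, bio, 21), (5, eng, 27), (5, k2, 17), (9, x3, 14)}
Set union of the two operands is {(1, p1, 26), (16, p3, 12), (2, ops, 37), (22, x3, 15), (26, p1, 28), (29, mkt, 30), (33, bio, 21), (5, eng, 27), (5, k2, 17), (9, x3, 14)}.
π_{pid, region} gives {(12, p3), (14, x3), (15, x3), (17, k2), (21, bio), (26, p1), (27, eng), (28, p1), (30, mkt), (37, ops)}.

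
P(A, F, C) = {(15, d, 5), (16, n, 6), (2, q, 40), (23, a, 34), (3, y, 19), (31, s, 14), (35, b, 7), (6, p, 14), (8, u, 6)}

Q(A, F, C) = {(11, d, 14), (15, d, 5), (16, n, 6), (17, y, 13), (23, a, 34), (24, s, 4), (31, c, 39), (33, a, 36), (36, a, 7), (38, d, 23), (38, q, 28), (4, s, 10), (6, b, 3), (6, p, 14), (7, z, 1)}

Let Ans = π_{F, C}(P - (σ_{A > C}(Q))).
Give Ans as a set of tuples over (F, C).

{(a, 34), (b, 7), (p, 14), (q, 40), (s, 14), (u, 6), (y, 19)}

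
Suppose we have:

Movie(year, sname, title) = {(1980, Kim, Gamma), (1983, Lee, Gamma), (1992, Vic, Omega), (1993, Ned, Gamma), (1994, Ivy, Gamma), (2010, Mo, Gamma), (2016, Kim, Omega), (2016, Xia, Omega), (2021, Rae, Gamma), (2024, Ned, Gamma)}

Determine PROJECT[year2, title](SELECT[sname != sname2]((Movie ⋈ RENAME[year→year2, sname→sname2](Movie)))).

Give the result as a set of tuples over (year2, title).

ρ[year→year2, sname→sname2]: schema becomes (year2, sname2, title); tuples unchanged.
Natural join on title: {(1980, Kim, Gamma, 1980, Kim), (1980, Kim, Gamma, 1983, Lee), (1980, Kim, Gamma, 1993, Ned), (1980, Kim, Gamma, 1994, Ivy), (1980, Kim, Gamma, 2010, Mo), (1980, Kim, Gamma, 2021, Rae), (1980, Kim, Gamma, 2024, Ned), (1983, Lee, Gamma, 1980, Kim), (1983, Lee, Gamma, 1983, Lee), (1983, Lee, Gamma, 1993, Ned), (1983, Lee, Gamma, 1994, Ivy), (1983, Lee, Gamma, 2010, Mo), (1983, Lee, Gamma, 2021, Rae), (1983, Lee, Gamma, 2024, Ned), (1992, Vic, Omega, 1992, Vic), (1992, Vic, Omega, 2016, Kim), (1992, Vic, Omega, 2016, Xia), (1993, Ned, Gamma, 1980, Kim), (1993, Ned, Gamma, 1983, Lee), (1993, Ned, Gamma, 1993, Ned), (1993, Ned, Gamma, 1994, Ivy), (1993, Ned, Gamma, 2010, Mo), (1993, Ned, Gamma, 2021, Rae), (1993, Ned, Gamma, 2024, Ned), (1994, Ivy, Gamma, 1980, Kim), (1994, Ivy, Gamma, 1983, Lee), (1994, Ivy, Gamma, 1993, Ned), (1994, Ivy, Gamma, 1994, Ivy), (1994, Ivy, Gamma, 2010, Mo), (1994, Ivy, Gamma, 2021, Rae), (1994, Ivy, Gamma, 2024, Ned), (2010, Mo, Gamma, 1980, Kim), (2010, Mo, Gamma, 1983, Lee), (2010, Mo, Gamma, 1993, Ned), (2010, Mo, Gamma, 1994, Ivy), (2010, Mo, Gamma, 2010, Mo), (2010, Mo, Gamma, 2021, Rae), (2010, Mo, Gamma, 2024, Ned), (2016, Kim, Omega, 1992, Vic), (2016, Kim, Omega, 2016, Kim), (2016, Kim, Omega, 2016, Xia), (2016, Xia, Omega, 1992, Vic), (2016, Xia, Omega, 2016, Kim), (2016, Xia, Omega, 2016, Xia), (2021, Rae, Gamma, 1980, Kim), (2021, Rae, Gamma, 1983, Lee), (2021, Rae, Gamma, 1993, Ned), (2021, Rae, Gamma, 1994, Ivy), (2021, Rae, Gamma, 2010, Mo), (2021, Rae, Gamma, 2021, Rae), (2021, Rae, Gamma, 2024, Ned), (2024, Ned, Gamma, 1980, Kim), (2024, Ned, Gamma, 1983, Lee), (2024, Ned, Gamma, 1993, Ned), (2024, Ned, Gamma, 1994, Ivy), (2024, Ned, Gamma, 2010, Mo), (2024, Ned, Gamma, 2021, Rae), (2024, Ned, Gamma, 2024, Ned)}
Apply σ_{sname != sname2}; surviving tuples: {(1980, Kim, Gamma, 1983, Lee), (1980, Kim, Gamma, 1993, Ned), (1980, Kim, Gamma, 1994, Ivy), (1980, Kim, Gamma, 2010, Mo), (1980, Kim, Gamma, 2021, Rae), (1980, Kim, Gamma, 2024, Ned), (1983, Lee, Gamma, 1980, Kim), (1983, Lee, Gamma, 1993, Ned), (1983, Lee, Gamma, 1994, Ivy), (1983, Lee, Gamma, 2010, Mo), (1983, Lee, Gamma, 2021, Rae), (1983, Lee, Gamma, 2024, Ned), (1992, Vic, Omega, 2016, Kim), (1992, Vic, Omega, 2016, Xia), (1993, Ned, Gamma, 1980, Kim), (1993, Ned, Gamma, 1983, Lee), (1993, Ned, Gamma, 1994, Ivy), (1993, Ned, Gamma, 2010, Mo), (1993, Ned, Gamma, 2021, Rae), (1994, Ivy, Gamma, 1980, Kim), (1994, Ivy, Gamma, 1983, Lee), (1994, Ivy, Gamma, 1993, Ned), (1994, Ivy, Gamma, 2010, Mo), (1994, Ivy, Gamma, 2021, Rae), (1994, Ivy, Gamma, 2024, Ned), (2010, Mo, Gamma, 1980, Kim), (2010, Mo, Gamma, 1983, Lee), (2010, Mo, Gamma, 1993, Ned), (2010, Mo, Gamma, 1994, Ivy), (2010, Mo, Gamma, 2021, Rae), (2010, Mo, Gamma, 2024, Ned), (2016, Kim, Omega, 1992, Vic), (2016, Kim, Omega, 2016, Xia), (2016, Xia, Omega, 1992, Vic), (2016, Xia, Omega, 2016, Kim), (2021, Rae, Gamma, 1980, Kim), (2021, Rae, Gamma, 1983, Lee), (2021, Rae, Gamma, 1993, Ned), (2021, Rae, Gamma, 1994, Ivy), (2021, Rae, Gamma, 2010, Mo), (2021, Rae, Gamma, 2024, Ned), (2024, Ned, Gamma, 1980, Kim), (2024, Ned, Gamma, 1983, Lee), (2024, Ned, Gamma, 1994, Ivy), (2024, Ned, Gamma, 2010, Mo), (2024, Ned, Gamma, 2021, Rae)}
π_{year2, title} gives {(1980, Gamma), (1983, Gamma), (1992, Omega), (1993, Gamma), (1994, Gamma), (2010, Gamma), (2016, Omega), (2021, Gamma), (2024, Gamma)} (37 duplicate(s) eliminated).

{(1980, Gamma), (1983, Gamma), (1992, Omega), (1993, Gamma), (1994, Gamma), (2010, Gamma), (2016, Omega), (2021, Gamma), (2024, Gamma)}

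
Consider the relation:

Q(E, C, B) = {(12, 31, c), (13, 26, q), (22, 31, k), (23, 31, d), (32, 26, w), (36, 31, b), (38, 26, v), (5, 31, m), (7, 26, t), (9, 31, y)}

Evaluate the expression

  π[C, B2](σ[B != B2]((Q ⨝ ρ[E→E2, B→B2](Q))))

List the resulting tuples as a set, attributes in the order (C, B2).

{(26, q), (26, t), (26, v), (26, w), (31, b), (31, c), (31, d), (31, k), (31, m), (31, y)}

ρ[E→E2, B→B2]: schema becomes (E2, C, B2); tuples unchanged.
Natural join on C: {(12, 31, c, 12, c), (12, 31, c, 22, k), (12, 31, c, 23, d), (12, 31, c, 36, b), (12, 31, c, 5, m), (12, 31, c, 9, y), (13, 26, q, 13, q), (13, 26, q, 32, w), (13, 26, q, 38, v), (13, 26, q, 7, t), (22, 31, k, 12, c), (22, 31, k, 22, k), (22, 31, k, 23, d), (22, 31, k, 36, b), (22, 31, k, 5, m), (22, 31, k, 9, y), (23, 31, d, 12, c), (23, 31, d, 22, k), (23, 31, d, 23, d), (23, 31, d, 36, b), (23, 31, d, 5, m), (23, 31, d, 9, y), (32, 26, w, 13, q), (32, 26, w, 32, w), (32, 26, w, 38, v), (32, 26, w, 7, t), (36, 31, b, 12, c), (36, 31, b, 22, k), (36, 31, b, 23, d), (36, 31, b, 36, b), (36, 31, b, 5, m), (36, 31, b, 9, y), (38, 26, v, 13, q), (38, 26, v, 32, w), (38, 26, v, 38, v), (38, 26, v, 7, t), (5, 31, m, 12, c), (5, 31, m, 22, k), (5, 31, m, 23, d), (5, 31, m, 36, b), (5, 31, m, 5, m), (5, 31, m, 9, y), (7, 26, t, 13, q), (7, 26, t, 32, w), (7, 26, t, 38, v), (7, 26, t, 7, t), (9, 31, y, 12, c), (9, 31, y, 22, k), (9, 31, y, 23, d), (9, 31, y, 36, b), (9, 31, y, 5, m), (9, 31, y, 9, y)}
Filtering on B != B2 leaves {(12, 31, c, 22, k), (12, 31, c, 23, d), (12, 31, c, 36, b), (12, 31, c, 5, m), (12, 31, c, 9, y), (13, 26, q, 32, w), (13, 26, q, 38, v), (13, 26, q, 7, t), (22, 31, k, 12, c), (22, 31, k, 23, d), (22, 31, k, 36, b), (22, 31, k, 5, m), (22, 31, k, 9, y), (23, 31, d, 12, c), (23, 31, d, 22, k), (23, 31, d, 36, b), (23, 31, d, 5, m), (23, 31, d, 9, y), (32, 26, w, 13, q), (32, 26, w, 38, v), (32, 26, w, 7, t), (36, 31, b, 12, c), (36, 31, b, 22, k), (36, 31, b, 23, d), (36, 31, b, 5, m), (36, 31, b, 9, y), (38, 26, v, 13, q), (38, 26, v, 32, w), (38, 26, v, 7, t), (5, 31, m, 12, c), (5, 31, m, 22, k), (5, 31, m, 23, d), (5, 31, m, 36, b), (5, 31, m, 9, y), (7, 26, t, 13, q), (7, 26, t, 32, w), (7, 26, t, 38, v), (9, 31, y, 12, c), (9, 31, y, 22, k), (9, 31, y, 23, d), (9, 31, y, 36, b), (9, 31, y, 5, m)}.
Keep only column(s) C, B2 (32 duplicate(s) eliminated): {(26, q), (26, t), (26, v), (26, w), (31, b), (31, c), (31, d), (31, k), (31, m), (31, y)}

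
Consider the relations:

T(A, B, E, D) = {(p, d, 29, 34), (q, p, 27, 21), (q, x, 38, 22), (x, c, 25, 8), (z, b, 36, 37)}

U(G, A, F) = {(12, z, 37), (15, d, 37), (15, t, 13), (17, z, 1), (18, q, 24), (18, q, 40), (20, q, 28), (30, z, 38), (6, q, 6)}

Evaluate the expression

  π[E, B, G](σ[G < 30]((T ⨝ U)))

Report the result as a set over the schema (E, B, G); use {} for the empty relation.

{(27, p, 18), (27, p, 20), (27, p, 6), (36, b, 12), (36, b, 17), (38, x, 18), (38, x, 20), (38, x, 6)}

Natural join on A: {(q, p, 27, 21, 18, 24), (q, p, 27, 21, 18, 40), (q, p, 27, 21, 20, 28), (q, p, 27, 21, 6, 6), (q, x, 38, 22, 18, 24), (q, x, 38, 22, 18, 40), (q, x, 38, 22, 20, 28), (q, x, 38, 22, 6, 6), (z, b, 36, 37, 12, 37), (z, b, 36, 37, 17, 1), (z, b, 36, 37, 30, 38)}
Filtering on G < 30 leaves {(q, p, 27, 21, 18, 24), (q, p, 27, 21, 18, 40), (q, p, 27, 21, 20, 28), (q, p, 27, 21, 6, 6), (q, x, 38, 22, 18, 24), (q, x, 38, 22, 18, 40), (q, x, 38, 22, 20, 28), (q, x, 38, 22, 6, 6), (z, b, 36, 37, 12, 37), (z, b, 36, 37, 17, 1)}.
Projecting to E, B, G (2 duplicate(s) eliminated): {(27, p, 18), (27, p, 20), (27, p, 6), (36, b, 12), (36, b, 17), (38, x, 18), (38, x, 20), (38, x, 6)}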